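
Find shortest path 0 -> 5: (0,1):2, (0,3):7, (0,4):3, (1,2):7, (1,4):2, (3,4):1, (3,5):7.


Dijkstra from 0:
Distances: {0: 0, 1: 2, 2: 9, 3: 4, 4: 3, 5: 11}
Shortest distance to 5 = 11, path = [0, 4, 3, 5]


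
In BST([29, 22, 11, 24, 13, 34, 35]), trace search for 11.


BST root = 29
Search for 11: compare at each node
Path: [29, 22, 11]


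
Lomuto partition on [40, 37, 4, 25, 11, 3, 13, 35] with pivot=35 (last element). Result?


Elements <= 35 go left of pivot.
Result: [4, 25, 11, 3, 13, 35, 40, 37], pivot at index 5


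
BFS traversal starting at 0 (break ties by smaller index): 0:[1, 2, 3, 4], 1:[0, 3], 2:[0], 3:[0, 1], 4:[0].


BFS queue: start with [0]
Visit order: [0, 1, 2, 3, 4]


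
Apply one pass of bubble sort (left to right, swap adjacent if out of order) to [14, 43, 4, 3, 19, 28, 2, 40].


After one pass: [14, 4, 3, 19, 28, 2, 40, 43]


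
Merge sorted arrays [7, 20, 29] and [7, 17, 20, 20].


Compare heads, take smaller each step.
Merged: [7, 7, 17, 20, 20, 20, 29]


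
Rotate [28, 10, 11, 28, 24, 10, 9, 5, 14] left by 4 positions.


Left rotate by 4: [24, 10, 9, 5, 14, 28, 10, 11, 28]


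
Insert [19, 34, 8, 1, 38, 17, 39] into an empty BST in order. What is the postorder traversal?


Root = 19; build tree by BST insertion.
Postorder traversal: [1, 17, 8, 39, 38, 34, 19]


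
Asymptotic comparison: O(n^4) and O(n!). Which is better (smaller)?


quartic grows slower than factorial
O(n^4) is asymptotically smaller; O(n!) grows faster


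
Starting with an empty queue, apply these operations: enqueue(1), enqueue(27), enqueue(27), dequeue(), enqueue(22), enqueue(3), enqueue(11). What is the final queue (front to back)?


enqueue(1) -> [1]
enqueue(27) -> [1, 27]
enqueue(27) -> [1, 27, 27]
dequeue() returns 1 -> [27, 27]
enqueue(22) -> [27, 27, 22]
enqueue(3) -> [27, 27, 22, 3]
enqueue(11) -> [27, 27, 22, 3, 11]
Final queue (front to back): [27, 27, 22, 3, 11]


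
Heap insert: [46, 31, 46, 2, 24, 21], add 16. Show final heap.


Append 16: [46, 31, 46, 2, 24, 21, 16]
Bubble up: no swaps needed
Result: [46, 31, 46, 2, 24, 21, 16]


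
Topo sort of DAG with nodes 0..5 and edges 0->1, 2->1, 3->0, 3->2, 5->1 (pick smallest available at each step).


Kahn's algorithm, process smallest node first
Order: [3, 0, 2, 4, 5, 1]


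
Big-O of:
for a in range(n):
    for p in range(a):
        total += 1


Per nesting level: O(n) * O(n) [triangular over a] = O(n^2)
Complexity: O(n^2)


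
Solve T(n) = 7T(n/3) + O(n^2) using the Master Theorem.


a=7, b=3, c=2. log_3(7)=1.771 < c=2. Case 3: O(n^c) = O(n^2)
Complexity: O(n^2)


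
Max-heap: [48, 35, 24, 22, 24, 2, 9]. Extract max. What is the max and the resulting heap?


Max = 48
Replace root with last, heapify down
Resulting heap: [35, 24, 24, 22, 9, 2]


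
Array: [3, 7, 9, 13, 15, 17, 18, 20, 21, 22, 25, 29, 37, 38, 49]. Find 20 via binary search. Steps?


Search for 20:
[0,14] mid=7 arr[7]=20
Total: 1 comparisons


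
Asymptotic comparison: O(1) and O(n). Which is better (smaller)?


constant grows slower than linear
O(1) is asymptotically smaller; O(n) grows faster


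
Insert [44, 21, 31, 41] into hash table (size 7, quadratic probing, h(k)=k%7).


Insertions: 44->slot 2; 21->slot 0; 31->slot 3; 41->slot 6
Table: [21, None, 44, 31, None, None, 41]


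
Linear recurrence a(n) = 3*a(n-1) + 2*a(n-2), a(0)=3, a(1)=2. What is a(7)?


Build bottom-up:
...a(5)=512, a(6)=1824, a(7)=3*1824+2*512=6496


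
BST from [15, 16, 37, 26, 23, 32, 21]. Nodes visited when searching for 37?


BST root = 15
Search for 37: compare at each node
Path: [15, 16, 37]


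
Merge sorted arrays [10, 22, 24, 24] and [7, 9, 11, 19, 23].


Compare heads, take smaller each step.
Merged: [7, 9, 10, 11, 19, 22, 23, 24, 24]


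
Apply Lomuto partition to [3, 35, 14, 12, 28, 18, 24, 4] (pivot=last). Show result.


Elements <= 4 go left of pivot.
Result: [3, 4, 14, 12, 28, 18, 24, 35], pivot at index 1


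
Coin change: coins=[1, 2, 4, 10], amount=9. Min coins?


dp[0]=0; dp[i]=1+min(dp[i-c] for c in coins)
...dp[4]=1, dp[5]=2, dp[6]=2, dp[7]=3, dp[8]=2, dp[9]=3
Minimum coins for 9 = 3


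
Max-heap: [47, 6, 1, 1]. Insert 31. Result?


Append 31: [47, 6, 1, 1, 31]
Bubble up: swap idx 4(31) with idx 1(6)
Result: [47, 31, 1, 1, 6]


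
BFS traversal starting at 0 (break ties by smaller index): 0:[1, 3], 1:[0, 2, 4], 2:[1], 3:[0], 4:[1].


BFS queue: start with [0]
Visit order: [0, 1, 3, 2, 4]


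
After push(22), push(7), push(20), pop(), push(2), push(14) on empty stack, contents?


push(22) -> [22]
push(7) -> [22, 7]
push(20) -> [22, 7, 20]
pop() returns 20 -> [22, 7]
push(2) -> [22, 7, 2]
push(14) -> [22, 7, 2, 14]
Final stack (bottom to top): [22, 7, 2, 14]


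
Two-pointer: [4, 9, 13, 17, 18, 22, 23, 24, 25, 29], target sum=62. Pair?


Two pointers: lo=0, hi=9
No pair sums to 62


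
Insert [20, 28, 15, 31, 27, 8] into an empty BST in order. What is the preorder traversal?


Root = 20; build tree by BST insertion.
Preorder traversal: [20, 15, 8, 28, 27, 31]


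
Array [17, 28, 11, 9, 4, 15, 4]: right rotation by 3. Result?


Right rotate by 3: [4, 15, 4, 17, 28, 11, 9]


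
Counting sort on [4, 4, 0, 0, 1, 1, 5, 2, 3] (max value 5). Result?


Count array: [2, 2, 1, 1, 2, 1]
Reconstruct: [0, 0, 1, 1, 2, 3, 4, 4, 5]


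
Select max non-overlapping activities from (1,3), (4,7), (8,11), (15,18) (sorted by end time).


Greedy: pick earliest-ending, then skip overlaps.
Selected (4 activities): [(1, 3), (4, 7), (8, 11), (15, 18)]


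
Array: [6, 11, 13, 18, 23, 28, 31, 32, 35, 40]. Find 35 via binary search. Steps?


Search for 35:
[0,9] mid=4 arr[4]=23
[5,9] mid=7 arr[7]=32
[8,9] mid=8 arr[8]=35
Total: 3 comparisons


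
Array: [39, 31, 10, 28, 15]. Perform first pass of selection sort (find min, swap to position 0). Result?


After one pass: [10, 31, 39, 28, 15]


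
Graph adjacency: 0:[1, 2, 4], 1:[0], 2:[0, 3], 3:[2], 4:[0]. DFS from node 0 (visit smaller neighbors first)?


DFS stack-based: start with [0]
Visit order: [0, 1, 2, 3, 4]


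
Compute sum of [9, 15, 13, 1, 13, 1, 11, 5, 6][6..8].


Prefix sums: [0, 9, 24, 37, 38, 51, 52, 63, 68, 74]
Sum[6..8] = prefix[9] - prefix[6] = 74 - 52 = 22


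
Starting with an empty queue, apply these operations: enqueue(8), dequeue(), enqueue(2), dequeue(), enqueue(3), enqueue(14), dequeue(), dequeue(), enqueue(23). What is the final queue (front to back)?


enqueue(8) -> [8]
dequeue() returns 8 -> []
enqueue(2) -> [2]
dequeue() returns 2 -> []
enqueue(3) -> [3]
enqueue(14) -> [3, 14]
dequeue() returns 3 -> [14]
dequeue() returns 14 -> []
enqueue(23) -> [23]
Final queue (front to back): [23]


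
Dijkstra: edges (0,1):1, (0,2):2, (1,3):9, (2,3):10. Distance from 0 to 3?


Dijkstra from 0:
Distances: {0: 0, 1: 1, 2: 2, 3: 10}
Shortest distance to 3 = 10, path = [0, 1, 3]


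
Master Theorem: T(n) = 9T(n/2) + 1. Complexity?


a=9, b=2, c=0. log_2(9)=3.170 > c=0. Case 1: O(n^log_b(a)) = O(n^3.170)
Complexity: O(n^3.170)


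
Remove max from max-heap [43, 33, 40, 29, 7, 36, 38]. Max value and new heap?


Max = 43
Replace root with last, heapify down
Resulting heap: [40, 33, 38, 29, 7, 36]


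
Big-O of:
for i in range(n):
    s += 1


Per nesting level: O(n) = O(n)
Complexity: O(n)


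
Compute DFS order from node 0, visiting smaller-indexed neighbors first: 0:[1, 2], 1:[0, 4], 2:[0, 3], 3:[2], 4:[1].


DFS stack-based: start with [0]
Visit order: [0, 1, 4, 2, 3]


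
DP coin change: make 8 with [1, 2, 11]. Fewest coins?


dp[0]=0; dp[i]=1+min(dp[i-c] for c in coins)
...dp[3]=2, dp[4]=2, dp[5]=3, dp[6]=3, dp[7]=4, dp[8]=4
Minimum coins for 8 = 4


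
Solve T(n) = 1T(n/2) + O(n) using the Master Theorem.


a=1, b=2, c=1. log_2(1)=0 < c=1. Case 3: O(n^c) = O(n)
Complexity: O(n)


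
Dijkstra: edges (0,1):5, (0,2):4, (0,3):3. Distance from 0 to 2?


Dijkstra from 0:
Distances: {0: 0, 1: 5, 2: 4, 3: 3}
Shortest distance to 2 = 4, path = [0, 2]


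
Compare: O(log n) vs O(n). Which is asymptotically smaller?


logarithmic grows slower than linear
O(log n) is asymptotically smaller; O(n) grows faster


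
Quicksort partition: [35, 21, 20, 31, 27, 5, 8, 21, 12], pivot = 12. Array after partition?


Elements <= 12 go left of pivot.
Result: [5, 8, 12, 31, 27, 35, 21, 21, 20], pivot at index 2


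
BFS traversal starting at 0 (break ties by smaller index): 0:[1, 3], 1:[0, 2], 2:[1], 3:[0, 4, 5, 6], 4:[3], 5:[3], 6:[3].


BFS queue: start with [0]
Visit order: [0, 1, 3, 2, 4, 5, 6]


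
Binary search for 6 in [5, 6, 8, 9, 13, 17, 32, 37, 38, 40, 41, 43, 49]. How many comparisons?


Search for 6:
[0,12] mid=6 arr[6]=32
[0,5] mid=2 arr[2]=8
[0,1] mid=0 arr[0]=5
[1,1] mid=1 arr[1]=6
Total: 4 comparisons


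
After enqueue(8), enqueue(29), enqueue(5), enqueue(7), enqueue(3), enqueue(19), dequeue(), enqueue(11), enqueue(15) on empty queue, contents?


enqueue(8) -> [8]
enqueue(29) -> [8, 29]
enqueue(5) -> [8, 29, 5]
enqueue(7) -> [8, 29, 5, 7]
enqueue(3) -> [8, 29, 5, 7, 3]
enqueue(19) -> [8, 29, 5, 7, 3, 19]
dequeue() returns 8 -> [29, 5, 7, 3, 19]
enqueue(11) -> [29, 5, 7, 3, 19, 11]
enqueue(15) -> [29, 5, 7, 3, 19, 11, 15]
Final queue (front to back): [29, 5, 7, 3, 19, 11, 15]


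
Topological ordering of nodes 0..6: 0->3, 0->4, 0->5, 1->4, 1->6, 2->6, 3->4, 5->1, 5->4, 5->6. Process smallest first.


Kahn's algorithm, process smallest node first
Order: [0, 2, 3, 5, 1, 4, 6]


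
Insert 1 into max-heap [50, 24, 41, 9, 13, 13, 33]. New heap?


Append 1: [50, 24, 41, 9, 13, 13, 33, 1]
Bubble up: no swaps needed
Result: [50, 24, 41, 9, 13, 13, 33, 1]


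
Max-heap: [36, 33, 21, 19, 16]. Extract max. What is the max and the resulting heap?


Max = 36
Replace root with last, heapify down
Resulting heap: [33, 19, 21, 16]


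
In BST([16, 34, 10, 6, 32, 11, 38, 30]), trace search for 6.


BST root = 16
Search for 6: compare at each node
Path: [16, 10, 6]


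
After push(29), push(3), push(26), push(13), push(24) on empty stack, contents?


push(29) -> [29]
push(3) -> [29, 3]
push(26) -> [29, 3, 26]
push(13) -> [29, 3, 26, 13]
push(24) -> [29, 3, 26, 13, 24]
Final stack (bottom to top): [29, 3, 26, 13, 24]


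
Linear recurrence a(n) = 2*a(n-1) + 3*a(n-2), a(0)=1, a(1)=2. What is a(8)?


Build bottom-up:
...a(6)=547, a(7)=1640, a(8)=2*1640+3*547=4921


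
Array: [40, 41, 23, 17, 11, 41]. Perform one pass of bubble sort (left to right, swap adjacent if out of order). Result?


After one pass: [40, 23, 17, 11, 41, 41]


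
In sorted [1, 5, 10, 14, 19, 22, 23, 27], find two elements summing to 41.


Two pointers: lo=0, hi=7
Found pair: (14, 27) summing to 41


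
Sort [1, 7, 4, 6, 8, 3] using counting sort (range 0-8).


Count array: [0, 1, 0, 1, 1, 0, 1, 1, 1]
Reconstruct: [1, 3, 4, 6, 7, 8]


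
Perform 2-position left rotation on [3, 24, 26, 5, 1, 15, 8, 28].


Left rotate by 2: [26, 5, 1, 15, 8, 28, 3, 24]


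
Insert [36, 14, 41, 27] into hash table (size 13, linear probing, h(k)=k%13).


Insertions: 36->slot 10; 14->slot 1; 41->slot 2; 27->slot 3
Table: [None, 14, 41, 27, None, None, None, None, None, None, 36, None, None]


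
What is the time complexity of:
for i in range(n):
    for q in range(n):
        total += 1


Per nesting level: O(n) * O(n) = O(n^2)
Complexity: O(n^2)


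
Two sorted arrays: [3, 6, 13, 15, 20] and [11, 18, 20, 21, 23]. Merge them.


Compare heads, take smaller each step.
Merged: [3, 6, 11, 13, 15, 18, 20, 20, 21, 23]


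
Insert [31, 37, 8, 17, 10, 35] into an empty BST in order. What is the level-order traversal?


Root = 31; build tree by BST insertion.
Level-Order traversal: [31, 8, 37, 17, 35, 10]


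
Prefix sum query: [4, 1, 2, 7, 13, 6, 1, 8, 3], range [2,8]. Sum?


Prefix sums: [0, 4, 5, 7, 14, 27, 33, 34, 42, 45]
Sum[2..8] = prefix[9] - prefix[2] = 45 - 5 = 40


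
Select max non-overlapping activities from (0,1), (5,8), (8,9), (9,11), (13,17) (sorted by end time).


Greedy: pick earliest-ending, then skip overlaps.
Selected (5 activities): [(0, 1), (5, 8), (8, 9), (9, 11), (13, 17)]


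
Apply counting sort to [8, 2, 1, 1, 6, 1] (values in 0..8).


Count array: [0, 3, 1, 0, 0, 0, 1, 0, 1]
Reconstruct: [1, 1, 1, 2, 6, 8]


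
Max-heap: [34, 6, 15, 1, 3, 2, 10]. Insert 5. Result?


Append 5: [34, 6, 15, 1, 3, 2, 10, 5]
Bubble up: swap idx 7(5) with idx 3(1)
Result: [34, 6, 15, 5, 3, 2, 10, 1]


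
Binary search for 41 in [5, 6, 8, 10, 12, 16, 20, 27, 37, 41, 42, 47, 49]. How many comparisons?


Search for 41:
[0,12] mid=6 arr[6]=20
[7,12] mid=9 arr[9]=41
Total: 2 comparisons


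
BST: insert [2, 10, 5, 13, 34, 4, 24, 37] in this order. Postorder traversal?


Root = 2; build tree by BST insertion.
Postorder traversal: [4, 5, 24, 37, 34, 13, 10, 2]


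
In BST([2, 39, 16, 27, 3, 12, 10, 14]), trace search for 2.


BST root = 2
Search for 2: compare at each node
Path: [2]


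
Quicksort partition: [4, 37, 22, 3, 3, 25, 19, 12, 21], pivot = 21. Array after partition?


Elements <= 21 go left of pivot.
Result: [4, 3, 3, 19, 12, 21, 37, 22, 25], pivot at index 5


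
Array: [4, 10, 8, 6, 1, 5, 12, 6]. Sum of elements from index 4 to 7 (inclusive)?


Prefix sums: [0, 4, 14, 22, 28, 29, 34, 46, 52]
Sum[4..7] = prefix[8] - prefix[4] = 52 - 28 = 24


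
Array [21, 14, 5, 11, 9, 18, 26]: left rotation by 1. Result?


Left rotate by 1: [14, 5, 11, 9, 18, 26, 21]


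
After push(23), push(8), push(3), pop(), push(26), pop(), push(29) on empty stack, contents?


push(23) -> [23]
push(8) -> [23, 8]
push(3) -> [23, 8, 3]
pop() returns 3 -> [23, 8]
push(26) -> [23, 8, 26]
pop() returns 26 -> [23, 8]
push(29) -> [23, 8, 29]
Final stack (bottom to top): [23, 8, 29]


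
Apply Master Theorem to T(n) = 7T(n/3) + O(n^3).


a=7, b=3, c=3. log_3(7)=1.771 < c=3. Case 3: O(n^c) = O(n^3)
Complexity: O(n^3)


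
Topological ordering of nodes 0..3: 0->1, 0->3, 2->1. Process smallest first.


Kahn's algorithm, process smallest node first
Order: [0, 2, 1, 3]


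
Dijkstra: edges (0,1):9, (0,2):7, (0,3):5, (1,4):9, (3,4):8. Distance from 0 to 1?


Dijkstra from 0:
Distances: {0: 0, 1: 9, 2: 7, 3: 5, 4: 13}
Shortest distance to 1 = 9, path = [0, 1]


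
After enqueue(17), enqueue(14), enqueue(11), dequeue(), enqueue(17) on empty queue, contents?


enqueue(17) -> [17]
enqueue(14) -> [17, 14]
enqueue(11) -> [17, 14, 11]
dequeue() returns 17 -> [14, 11]
enqueue(17) -> [14, 11, 17]
Final queue (front to back): [14, 11, 17]


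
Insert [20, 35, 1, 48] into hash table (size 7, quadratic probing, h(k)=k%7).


Insertions: 20->slot 6; 35->slot 0; 1->slot 1; 48->slot 3
Table: [35, 1, None, 48, None, None, 20]


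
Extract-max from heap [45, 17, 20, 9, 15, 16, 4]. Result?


Max = 45
Replace root with last, heapify down
Resulting heap: [20, 17, 16, 9, 15, 4]


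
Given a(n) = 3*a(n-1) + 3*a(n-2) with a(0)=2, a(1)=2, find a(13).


Build bottom-up:
...a(11)=1818612, a(12)=6894882, a(13)=3*6894882+3*1818612=26140482


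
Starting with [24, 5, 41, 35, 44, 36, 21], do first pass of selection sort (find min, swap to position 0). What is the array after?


After one pass: [5, 24, 41, 35, 44, 36, 21]


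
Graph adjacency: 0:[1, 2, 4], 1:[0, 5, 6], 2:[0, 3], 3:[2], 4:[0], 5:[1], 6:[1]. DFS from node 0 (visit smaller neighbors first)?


DFS stack-based: start with [0]
Visit order: [0, 1, 5, 6, 2, 3, 4]


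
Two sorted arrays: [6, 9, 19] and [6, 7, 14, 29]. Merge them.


Compare heads, take smaller each step.
Merged: [6, 6, 7, 9, 14, 19, 29]


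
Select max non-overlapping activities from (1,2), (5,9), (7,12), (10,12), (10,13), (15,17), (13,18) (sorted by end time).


Greedy: pick earliest-ending, then skip overlaps.
Selected (4 activities): [(1, 2), (5, 9), (10, 12), (15, 17)]


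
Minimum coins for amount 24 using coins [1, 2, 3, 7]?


dp[0]=0; dp[i]=1+min(dp[i-c] for c in coins)
...dp[19]=4, dp[20]=4, dp[21]=3, dp[22]=4, dp[23]=4, dp[24]=4
Minimum coins for 24 = 4


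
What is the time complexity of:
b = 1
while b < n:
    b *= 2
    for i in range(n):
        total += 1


Per nesting level: O(log n) * O(n) = O(n log n)
Complexity: O(n log n)


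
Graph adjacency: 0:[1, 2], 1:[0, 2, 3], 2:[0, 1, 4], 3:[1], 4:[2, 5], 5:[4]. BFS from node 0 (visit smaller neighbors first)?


BFS queue: start with [0]
Visit order: [0, 1, 2, 3, 4, 5]


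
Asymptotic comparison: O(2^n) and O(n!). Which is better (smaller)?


exponential grows slower than factorial
O(2^n) is asymptotically smaller; O(n!) grows faster


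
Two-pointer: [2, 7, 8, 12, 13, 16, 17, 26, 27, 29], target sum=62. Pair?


Two pointers: lo=0, hi=9
No pair sums to 62


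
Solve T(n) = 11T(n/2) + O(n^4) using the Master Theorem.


a=11, b=2, c=4. log_2(11)=3.459 < c=4. Case 3: O(n^c) = O(n^4)
Complexity: O(n^4)


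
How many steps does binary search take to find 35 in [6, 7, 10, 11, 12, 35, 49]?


Search for 35:
[0,6] mid=3 arr[3]=11
[4,6] mid=5 arr[5]=35
Total: 2 comparisons


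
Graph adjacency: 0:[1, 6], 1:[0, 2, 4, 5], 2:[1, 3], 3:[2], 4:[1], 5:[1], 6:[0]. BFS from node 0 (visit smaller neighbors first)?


BFS queue: start with [0]
Visit order: [0, 1, 6, 2, 4, 5, 3]


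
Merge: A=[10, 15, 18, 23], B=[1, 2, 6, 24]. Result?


Compare heads, take smaller each step.
Merged: [1, 2, 6, 10, 15, 18, 23, 24]


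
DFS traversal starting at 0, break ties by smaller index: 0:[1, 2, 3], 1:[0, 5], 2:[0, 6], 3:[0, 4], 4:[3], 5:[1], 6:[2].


DFS stack-based: start with [0]
Visit order: [0, 1, 5, 2, 6, 3, 4]


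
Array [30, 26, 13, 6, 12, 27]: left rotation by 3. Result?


Left rotate by 3: [6, 12, 27, 30, 26, 13]


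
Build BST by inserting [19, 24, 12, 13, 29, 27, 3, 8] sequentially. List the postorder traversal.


Root = 19; build tree by BST insertion.
Postorder traversal: [8, 3, 13, 12, 27, 29, 24, 19]


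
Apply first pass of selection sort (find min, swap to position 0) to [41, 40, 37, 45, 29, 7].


After one pass: [7, 40, 37, 45, 29, 41]


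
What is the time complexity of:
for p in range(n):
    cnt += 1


Per nesting level: O(n) = O(n)
Complexity: O(n)


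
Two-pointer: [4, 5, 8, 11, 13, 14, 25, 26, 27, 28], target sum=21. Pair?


Two pointers: lo=0, hi=9
Found pair: (8, 13) summing to 21


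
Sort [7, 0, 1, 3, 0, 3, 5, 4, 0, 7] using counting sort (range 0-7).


Count array: [3, 1, 0, 2, 1, 1, 0, 2]
Reconstruct: [0, 0, 0, 1, 3, 3, 4, 5, 7, 7]


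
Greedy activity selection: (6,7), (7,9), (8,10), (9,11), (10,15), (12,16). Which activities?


Greedy: pick earliest-ending, then skip overlaps.
Selected (4 activities): [(6, 7), (7, 9), (9, 11), (12, 16)]


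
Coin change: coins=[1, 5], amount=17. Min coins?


dp[0]=0; dp[i]=1+min(dp[i-c] for c in coins)
...dp[12]=4, dp[13]=5, dp[14]=6, dp[15]=3, dp[16]=4, dp[17]=5
Minimum coins for 17 = 5


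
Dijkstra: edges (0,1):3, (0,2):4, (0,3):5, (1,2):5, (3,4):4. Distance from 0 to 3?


Dijkstra from 0:
Distances: {0: 0, 1: 3, 2: 4, 3: 5, 4: 9}
Shortest distance to 3 = 5, path = [0, 3]


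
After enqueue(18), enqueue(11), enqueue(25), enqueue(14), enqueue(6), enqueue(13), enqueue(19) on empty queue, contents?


enqueue(18) -> [18]
enqueue(11) -> [18, 11]
enqueue(25) -> [18, 11, 25]
enqueue(14) -> [18, 11, 25, 14]
enqueue(6) -> [18, 11, 25, 14, 6]
enqueue(13) -> [18, 11, 25, 14, 6, 13]
enqueue(19) -> [18, 11, 25, 14, 6, 13, 19]
Final queue (front to back): [18, 11, 25, 14, 6, 13, 19]


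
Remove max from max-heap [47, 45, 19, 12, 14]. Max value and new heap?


Max = 47
Replace root with last, heapify down
Resulting heap: [45, 14, 19, 12]


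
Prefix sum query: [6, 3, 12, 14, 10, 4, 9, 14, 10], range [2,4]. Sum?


Prefix sums: [0, 6, 9, 21, 35, 45, 49, 58, 72, 82]
Sum[2..4] = prefix[5] - prefix[2] = 45 - 9 = 36


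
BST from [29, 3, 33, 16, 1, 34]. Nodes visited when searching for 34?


BST root = 29
Search for 34: compare at each node
Path: [29, 33, 34]


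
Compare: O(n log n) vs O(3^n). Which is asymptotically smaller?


linearithmic grows slower than exponential (base 3)
O(n log n) is asymptotically smaller; O(3^n) grows faster


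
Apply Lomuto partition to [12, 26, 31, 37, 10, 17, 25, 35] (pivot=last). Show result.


Elements <= 35 go left of pivot.
Result: [12, 26, 31, 10, 17, 25, 35, 37], pivot at index 6


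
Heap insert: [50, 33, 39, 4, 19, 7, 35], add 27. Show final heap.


Append 27: [50, 33, 39, 4, 19, 7, 35, 27]
Bubble up: swap idx 7(27) with idx 3(4)
Result: [50, 33, 39, 27, 19, 7, 35, 4]


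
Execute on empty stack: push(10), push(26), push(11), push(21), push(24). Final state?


push(10) -> [10]
push(26) -> [10, 26]
push(11) -> [10, 26, 11]
push(21) -> [10, 26, 11, 21]
push(24) -> [10, 26, 11, 21, 24]
Final stack (bottom to top): [10, 26, 11, 21, 24]


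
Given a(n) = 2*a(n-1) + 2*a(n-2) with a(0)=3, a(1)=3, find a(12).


Build bottom-up:
...a(10)=34752, a(11)=94944, a(12)=2*94944+2*34752=259392


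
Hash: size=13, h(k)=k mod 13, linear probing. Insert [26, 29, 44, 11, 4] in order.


Insertions: 26->slot 0; 29->slot 3; 44->slot 5; 11->slot 11; 4->slot 4
Table: [26, None, None, 29, 4, 44, None, None, None, None, None, 11, None]


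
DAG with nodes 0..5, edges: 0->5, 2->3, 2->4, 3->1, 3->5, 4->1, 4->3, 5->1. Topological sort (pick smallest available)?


Kahn's algorithm, process smallest node first
Order: [0, 2, 4, 3, 5, 1]


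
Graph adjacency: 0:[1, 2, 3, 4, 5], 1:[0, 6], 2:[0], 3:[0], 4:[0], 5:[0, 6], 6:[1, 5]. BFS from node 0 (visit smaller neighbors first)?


BFS queue: start with [0]
Visit order: [0, 1, 2, 3, 4, 5, 6]


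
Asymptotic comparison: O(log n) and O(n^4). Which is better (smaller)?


logarithmic grows slower than quartic
O(log n) is asymptotically smaller; O(n^4) grows faster


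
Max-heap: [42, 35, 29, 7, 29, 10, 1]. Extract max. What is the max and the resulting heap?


Max = 42
Replace root with last, heapify down
Resulting heap: [35, 29, 29, 7, 1, 10]


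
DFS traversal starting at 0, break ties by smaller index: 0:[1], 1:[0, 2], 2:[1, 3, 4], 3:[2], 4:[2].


DFS stack-based: start with [0]
Visit order: [0, 1, 2, 3, 4]


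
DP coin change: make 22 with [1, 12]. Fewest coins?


dp[0]=0; dp[i]=1+min(dp[i-c] for c in coins)
...dp[17]=6, dp[18]=7, dp[19]=8, dp[20]=9, dp[21]=10, dp[22]=11
Minimum coins for 22 = 11


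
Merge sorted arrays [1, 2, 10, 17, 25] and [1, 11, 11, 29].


Compare heads, take smaller each step.
Merged: [1, 1, 2, 10, 11, 11, 17, 25, 29]


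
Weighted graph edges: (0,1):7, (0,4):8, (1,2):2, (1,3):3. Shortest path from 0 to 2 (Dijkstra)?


Dijkstra from 0:
Distances: {0: 0, 1: 7, 2: 9, 3: 10, 4: 8}
Shortest distance to 2 = 9, path = [0, 1, 2]


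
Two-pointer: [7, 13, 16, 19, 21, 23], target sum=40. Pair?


Two pointers: lo=0, hi=5
Found pair: (19, 21) summing to 40


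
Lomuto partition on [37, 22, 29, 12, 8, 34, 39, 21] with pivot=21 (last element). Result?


Elements <= 21 go left of pivot.
Result: [12, 8, 21, 37, 22, 34, 39, 29], pivot at index 2


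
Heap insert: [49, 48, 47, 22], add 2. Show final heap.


Append 2: [49, 48, 47, 22, 2]
Bubble up: no swaps needed
Result: [49, 48, 47, 22, 2]


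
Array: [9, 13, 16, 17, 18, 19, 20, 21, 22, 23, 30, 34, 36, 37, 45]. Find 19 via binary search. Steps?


Search for 19:
[0,14] mid=7 arr[7]=21
[0,6] mid=3 arr[3]=17
[4,6] mid=5 arr[5]=19
Total: 3 comparisons


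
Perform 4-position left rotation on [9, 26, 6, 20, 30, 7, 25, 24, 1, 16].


Left rotate by 4: [30, 7, 25, 24, 1, 16, 9, 26, 6, 20]


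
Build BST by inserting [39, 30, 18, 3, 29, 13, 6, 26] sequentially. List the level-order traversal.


Root = 39; build tree by BST insertion.
Level-Order traversal: [39, 30, 18, 3, 29, 13, 26, 6]


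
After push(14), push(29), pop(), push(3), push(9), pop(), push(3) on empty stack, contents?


push(14) -> [14]
push(29) -> [14, 29]
pop() returns 29 -> [14]
push(3) -> [14, 3]
push(9) -> [14, 3, 9]
pop() returns 9 -> [14, 3]
push(3) -> [14, 3, 3]
Final stack (bottom to top): [14, 3, 3]


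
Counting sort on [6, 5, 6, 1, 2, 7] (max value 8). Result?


Count array: [0, 1, 1, 0, 0, 1, 2, 1, 0]
Reconstruct: [1, 2, 5, 6, 6, 7]


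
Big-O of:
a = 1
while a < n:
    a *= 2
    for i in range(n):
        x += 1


Per nesting level: O(log n) * O(n) = O(n log n)
Complexity: O(n log n)


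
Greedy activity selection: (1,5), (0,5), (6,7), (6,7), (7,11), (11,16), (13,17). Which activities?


Greedy: pick earliest-ending, then skip overlaps.
Selected (4 activities): [(1, 5), (6, 7), (7, 11), (11, 16)]


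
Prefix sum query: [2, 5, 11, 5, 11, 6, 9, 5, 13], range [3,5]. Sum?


Prefix sums: [0, 2, 7, 18, 23, 34, 40, 49, 54, 67]
Sum[3..5] = prefix[6] - prefix[3] = 40 - 18 = 22


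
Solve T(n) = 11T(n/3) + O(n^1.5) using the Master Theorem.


a=11, b=3, c=1.5. log_3(11)=2.183 > c=1.5. Case 1: O(n^log_b(a)) = O(n^2.183)
Complexity: O(n^2.183)


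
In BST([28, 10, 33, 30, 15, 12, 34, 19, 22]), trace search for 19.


BST root = 28
Search for 19: compare at each node
Path: [28, 10, 15, 19]


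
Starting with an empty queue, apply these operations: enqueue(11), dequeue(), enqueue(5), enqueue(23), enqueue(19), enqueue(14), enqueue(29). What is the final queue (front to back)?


enqueue(11) -> [11]
dequeue() returns 11 -> []
enqueue(5) -> [5]
enqueue(23) -> [5, 23]
enqueue(19) -> [5, 23, 19]
enqueue(14) -> [5, 23, 19, 14]
enqueue(29) -> [5, 23, 19, 14, 29]
Final queue (front to back): [5, 23, 19, 14, 29]


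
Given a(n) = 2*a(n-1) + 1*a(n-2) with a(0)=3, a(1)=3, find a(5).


Build bottom-up:
...a(3)=21, a(4)=51, a(5)=2*51+1*21=123


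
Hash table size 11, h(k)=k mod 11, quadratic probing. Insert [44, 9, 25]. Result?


Insertions: 44->slot 0; 9->slot 9; 25->slot 3
Table: [44, None, None, 25, None, None, None, None, None, 9, None]


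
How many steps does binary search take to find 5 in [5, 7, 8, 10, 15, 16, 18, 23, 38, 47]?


Search for 5:
[0,9] mid=4 arr[4]=15
[0,3] mid=1 arr[1]=7
[0,0] mid=0 arr[0]=5
Total: 3 comparisons


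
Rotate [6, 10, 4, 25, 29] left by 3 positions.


Left rotate by 3: [25, 29, 6, 10, 4]


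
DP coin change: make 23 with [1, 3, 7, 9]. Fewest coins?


dp[0]=0; dp[i]=1+min(dp[i-c] for c in coins)
...dp[18]=2, dp[19]=3, dp[20]=4, dp[21]=3, dp[22]=4, dp[23]=3
Minimum coins for 23 = 3


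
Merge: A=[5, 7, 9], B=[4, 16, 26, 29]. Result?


Compare heads, take smaller each step.
Merged: [4, 5, 7, 9, 16, 26, 29]


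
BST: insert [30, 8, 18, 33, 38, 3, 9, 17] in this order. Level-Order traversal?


Root = 30; build tree by BST insertion.
Level-Order traversal: [30, 8, 33, 3, 18, 38, 9, 17]


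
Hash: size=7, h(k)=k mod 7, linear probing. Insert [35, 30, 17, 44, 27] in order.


Insertions: 35->slot 0; 30->slot 2; 17->slot 3; 44->slot 4; 27->slot 6
Table: [35, None, 30, 17, 44, None, 27]


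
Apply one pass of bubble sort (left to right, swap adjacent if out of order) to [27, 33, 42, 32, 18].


After one pass: [27, 33, 32, 18, 42]


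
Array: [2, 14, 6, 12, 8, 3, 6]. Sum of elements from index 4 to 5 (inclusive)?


Prefix sums: [0, 2, 16, 22, 34, 42, 45, 51]
Sum[4..5] = prefix[6] - prefix[4] = 45 - 34 = 11


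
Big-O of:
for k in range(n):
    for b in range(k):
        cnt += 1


Per nesting level: O(n) * O(n) [triangular over k] = O(n^2)
Complexity: O(n^2)


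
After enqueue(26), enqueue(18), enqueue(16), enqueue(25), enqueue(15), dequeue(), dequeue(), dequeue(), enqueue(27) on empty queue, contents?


enqueue(26) -> [26]
enqueue(18) -> [26, 18]
enqueue(16) -> [26, 18, 16]
enqueue(25) -> [26, 18, 16, 25]
enqueue(15) -> [26, 18, 16, 25, 15]
dequeue() returns 26 -> [18, 16, 25, 15]
dequeue() returns 18 -> [16, 25, 15]
dequeue() returns 16 -> [25, 15]
enqueue(27) -> [25, 15, 27]
Final queue (front to back): [25, 15, 27]


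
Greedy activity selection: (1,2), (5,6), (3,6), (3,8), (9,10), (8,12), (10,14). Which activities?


Greedy: pick earliest-ending, then skip overlaps.
Selected (4 activities): [(1, 2), (5, 6), (9, 10), (10, 14)]


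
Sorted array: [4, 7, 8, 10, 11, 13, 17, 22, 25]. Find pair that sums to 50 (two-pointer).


Two pointers: lo=0, hi=8
No pair sums to 50


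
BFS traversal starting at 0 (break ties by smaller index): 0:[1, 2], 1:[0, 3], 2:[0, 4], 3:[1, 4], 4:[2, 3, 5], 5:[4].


BFS queue: start with [0]
Visit order: [0, 1, 2, 3, 4, 5]


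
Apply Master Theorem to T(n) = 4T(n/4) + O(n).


a=4, b=4, c=1. log_4(4)=1 = c=1. Case 2: O(n^c log n) = O(n log n)
Complexity: O(n log n)


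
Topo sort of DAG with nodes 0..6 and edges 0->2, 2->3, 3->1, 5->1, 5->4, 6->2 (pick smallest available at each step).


Kahn's algorithm, process smallest node first
Order: [0, 5, 4, 6, 2, 3, 1]


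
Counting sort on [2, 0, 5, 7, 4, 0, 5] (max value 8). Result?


Count array: [2, 0, 1, 0, 1, 2, 0, 1, 0]
Reconstruct: [0, 0, 2, 4, 5, 5, 7]


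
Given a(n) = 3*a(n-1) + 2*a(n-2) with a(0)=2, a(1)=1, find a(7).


Build bottom-up:
...a(5)=295, a(6)=1051, a(7)=3*1051+2*295=3743


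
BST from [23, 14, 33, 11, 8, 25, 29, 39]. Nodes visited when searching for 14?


BST root = 23
Search for 14: compare at each node
Path: [23, 14]


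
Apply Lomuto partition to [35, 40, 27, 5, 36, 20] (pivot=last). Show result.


Elements <= 20 go left of pivot.
Result: [5, 20, 27, 35, 36, 40], pivot at index 1


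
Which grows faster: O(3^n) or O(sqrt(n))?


sublinear grows slower than exponential (base 3)
O(sqrt(n)) is asymptotically smaller; O(3^n) grows faster


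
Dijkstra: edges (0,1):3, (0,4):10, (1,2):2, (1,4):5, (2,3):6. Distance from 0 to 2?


Dijkstra from 0:
Distances: {0: 0, 1: 3, 2: 5, 3: 11, 4: 8}
Shortest distance to 2 = 5, path = [0, 1, 2]


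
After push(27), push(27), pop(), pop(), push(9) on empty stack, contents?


push(27) -> [27]
push(27) -> [27, 27]
pop() returns 27 -> [27]
pop() returns 27 -> []
push(9) -> [9]
Final stack (bottom to top): [9]


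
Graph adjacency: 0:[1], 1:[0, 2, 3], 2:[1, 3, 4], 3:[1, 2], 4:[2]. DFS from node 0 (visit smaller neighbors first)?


DFS stack-based: start with [0]
Visit order: [0, 1, 2, 3, 4]


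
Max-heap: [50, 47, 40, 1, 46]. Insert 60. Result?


Append 60: [50, 47, 40, 1, 46, 60]
Bubble up: swap idx 5(60) with idx 2(40); swap idx 2(60) with idx 0(50)
Result: [60, 47, 50, 1, 46, 40]


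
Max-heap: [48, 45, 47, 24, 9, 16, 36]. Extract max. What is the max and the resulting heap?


Max = 48
Replace root with last, heapify down
Resulting heap: [47, 45, 36, 24, 9, 16]


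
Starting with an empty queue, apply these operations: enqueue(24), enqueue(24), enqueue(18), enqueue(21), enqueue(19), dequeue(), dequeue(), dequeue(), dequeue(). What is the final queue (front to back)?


enqueue(24) -> [24]
enqueue(24) -> [24, 24]
enqueue(18) -> [24, 24, 18]
enqueue(21) -> [24, 24, 18, 21]
enqueue(19) -> [24, 24, 18, 21, 19]
dequeue() returns 24 -> [24, 18, 21, 19]
dequeue() returns 24 -> [18, 21, 19]
dequeue() returns 18 -> [21, 19]
dequeue() returns 21 -> [19]
Final queue (front to back): [19]


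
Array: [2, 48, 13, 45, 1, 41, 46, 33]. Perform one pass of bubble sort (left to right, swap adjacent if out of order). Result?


After one pass: [2, 13, 45, 1, 41, 46, 33, 48]


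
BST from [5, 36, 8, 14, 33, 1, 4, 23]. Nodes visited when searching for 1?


BST root = 5
Search for 1: compare at each node
Path: [5, 1]


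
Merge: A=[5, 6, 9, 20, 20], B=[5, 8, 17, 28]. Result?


Compare heads, take smaller each step.
Merged: [5, 5, 6, 8, 9, 17, 20, 20, 28]


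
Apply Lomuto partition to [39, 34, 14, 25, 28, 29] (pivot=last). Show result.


Elements <= 29 go left of pivot.
Result: [14, 25, 28, 29, 39, 34], pivot at index 3


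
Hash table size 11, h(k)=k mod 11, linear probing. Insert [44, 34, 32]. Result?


Insertions: 44->slot 0; 34->slot 1; 32->slot 10
Table: [44, 34, None, None, None, None, None, None, None, None, 32]


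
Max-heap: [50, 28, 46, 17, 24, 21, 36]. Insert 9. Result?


Append 9: [50, 28, 46, 17, 24, 21, 36, 9]
Bubble up: no swaps needed
Result: [50, 28, 46, 17, 24, 21, 36, 9]


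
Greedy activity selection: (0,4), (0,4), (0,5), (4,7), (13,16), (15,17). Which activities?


Greedy: pick earliest-ending, then skip overlaps.
Selected (3 activities): [(0, 4), (4, 7), (13, 16)]


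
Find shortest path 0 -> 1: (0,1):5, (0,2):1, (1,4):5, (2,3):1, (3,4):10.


Dijkstra from 0:
Distances: {0: 0, 1: 5, 2: 1, 3: 2, 4: 10}
Shortest distance to 1 = 5, path = [0, 1]


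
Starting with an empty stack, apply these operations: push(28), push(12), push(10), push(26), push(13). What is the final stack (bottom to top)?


push(28) -> [28]
push(12) -> [28, 12]
push(10) -> [28, 12, 10]
push(26) -> [28, 12, 10, 26]
push(13) -> [28, 12, 10, 26, 13]
Final stack (bottom to top): [28, 12, 10, 26, 13]


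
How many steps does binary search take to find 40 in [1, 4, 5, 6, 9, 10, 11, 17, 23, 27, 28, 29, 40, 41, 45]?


Search for 40:
[0,14] mid=7 arr[7]=17
[8,14] mid=11 arr[11]=29
[12,14] mid=13 arr[13]=41
[12,12] mid=12 arr[12]=40
Total: 4 comparisons


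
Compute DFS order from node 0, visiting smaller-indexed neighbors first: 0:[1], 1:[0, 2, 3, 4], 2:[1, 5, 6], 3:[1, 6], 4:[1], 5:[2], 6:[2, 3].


DFS stack-based: start with [0]
Visit order: [0, 1, 2, 5, 6, 3, 4]


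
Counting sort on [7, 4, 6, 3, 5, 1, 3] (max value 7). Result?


Count array: [0, 1, 0, 2, 1, 1, 1, 1]
Reconstruct: [1, 3, 3, 4, 5, 6, 7]


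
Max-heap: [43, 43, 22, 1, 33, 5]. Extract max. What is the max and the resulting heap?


Max = 43
Replace root with last, heapify down
Resulting heap: [43, 33, 22, 1, 5]


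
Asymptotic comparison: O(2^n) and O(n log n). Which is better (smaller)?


linearithmic grows slower than exponential
O(n log n) is asymptotically smaller; O(2^n) grows faster


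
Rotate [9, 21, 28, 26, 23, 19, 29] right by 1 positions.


Right rotate by 1: [29, 9, 21, 28, 26, 23, 19]


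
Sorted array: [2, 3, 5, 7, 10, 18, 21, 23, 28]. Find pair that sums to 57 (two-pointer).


Two pointers: lo=0, hi=8
No pair sums to 57


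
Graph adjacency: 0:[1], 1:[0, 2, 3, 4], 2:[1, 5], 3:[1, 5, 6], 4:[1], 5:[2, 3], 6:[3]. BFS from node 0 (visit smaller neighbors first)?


BFS queue: start with [0]
Visit order: [0, 1, 2, 3, 4, 5, 6]


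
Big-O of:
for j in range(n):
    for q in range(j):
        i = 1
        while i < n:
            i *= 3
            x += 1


Per nesting level: O(n) * O(n) [triangular over j] * O(log n) = O(n^2 log n)
Complexity: O(n^2 log n)


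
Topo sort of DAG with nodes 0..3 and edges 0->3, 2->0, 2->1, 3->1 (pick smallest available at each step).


Kahn's algorithm, process smallest node first
Order: [2, 0, 3, 1]


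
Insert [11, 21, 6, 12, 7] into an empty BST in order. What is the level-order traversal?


Root = 11; build tree by BST insertion.
Level-Order traversal: [11, 6, 21, 7, 12]


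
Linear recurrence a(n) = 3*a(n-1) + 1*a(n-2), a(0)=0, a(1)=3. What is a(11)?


Build bottom-up:
...a(9)=38910, a(10)=128511, a(11)=3*128511+1*38910=424443


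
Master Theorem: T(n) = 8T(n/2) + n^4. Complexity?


a=8, b=2, c=4. log_2(8)=3 < c=4. Case 3: O(n^c) = O(n^4)
Complexity: O(n^4)


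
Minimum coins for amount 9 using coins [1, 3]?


dp[0]=0; dp[i]=1+min(dp[i-c] for c in coins)
...dp[4]=2, dp[5]=3, dp[6]=2, dp[7]=3, dp[8]=4, dp[9]=3
Minimum coins for 9 = 3


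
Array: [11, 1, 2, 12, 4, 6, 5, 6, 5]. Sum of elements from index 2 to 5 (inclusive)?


Prefix sums: [0, 11, 12, 14, 26, 30, 36, 41, 47, 52]
Sum[2..5] = prefix[6] - prefix[2] = 36 - 12 = 24


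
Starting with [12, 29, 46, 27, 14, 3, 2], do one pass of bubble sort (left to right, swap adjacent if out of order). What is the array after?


After one pass: [12, 29, 27, 14, 3, 2, 46]


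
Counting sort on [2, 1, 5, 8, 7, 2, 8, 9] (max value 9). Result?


Count array: [0, 1, 2, 0, 0, 1, 0, 1, 2, 1]
Reconstruct: [1, 2, 2, 5, 7, 8, 8, 9]


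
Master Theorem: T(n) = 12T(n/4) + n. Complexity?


a=12, b=4, c=1. log_4(12)=1.792 > c=1. Case 1: O(n^log_b(a)) = O(n^1.792)
Complexity: O(n^1.792)


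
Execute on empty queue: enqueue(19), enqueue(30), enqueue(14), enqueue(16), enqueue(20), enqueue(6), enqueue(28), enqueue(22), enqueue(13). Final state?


enqueue(19) -> [19]
enqueue(30) -> [19, 30]
enqueue(14) -> [19, 30, 14]
enqueue(16) -> [19, 30, 14, 16]
enqueue(20) -> [19, 30, 14, 16, 20]
enqueue(6) -> [19, 30, 14, 16, 20, 6]
enqueue(28) -> [19, 30, 14, 16, 20, 6, 28]
enqueue(22) -> [19, 30, 14, 16, 20, 6, 28, 22]
enqueue(13) -> [19, 30, 14, 16, 20, 6, 28, 22, 13]
Final queue (front to back): [19, 30, 14, 16, 20, 6, 28, 22, 13]


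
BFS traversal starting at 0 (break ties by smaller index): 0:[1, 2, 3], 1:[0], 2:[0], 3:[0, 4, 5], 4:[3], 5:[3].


BFS queue: start with [0]
Visit order: [0, 1, 2, 3, 4, 5]


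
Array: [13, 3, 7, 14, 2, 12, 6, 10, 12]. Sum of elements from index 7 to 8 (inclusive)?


Prefix sums: [0, 13, 16, 23, 37, 39, 51, 57, 67, 79]
Sum[7..8] = prefix[9] - prefix[7] = 79 - 57 = 22


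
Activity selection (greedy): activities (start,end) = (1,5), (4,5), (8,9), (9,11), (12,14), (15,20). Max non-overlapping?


Greedy: pick earliest-ending, then skip overlaps.
Selected (5 activities): [(1, 5), (8, 9), (9, 11), (12, 14), (15, 20)]


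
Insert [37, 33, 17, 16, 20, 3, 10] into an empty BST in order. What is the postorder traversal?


Root = 37; build tree by BST insertion.
Postorder traversal: [10, 3, 16, 20, 17, 33, 37]


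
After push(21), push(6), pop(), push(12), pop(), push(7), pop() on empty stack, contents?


push(21) -> [21]
push(6) -> [21, 6]
pop() returns 6 -> [21]
push(12) -> [21, 12]
pop() returns 12 -> [21]
push(7) -> [21, 7]
pop() returns 7 -> [21]
Final stack (bottom to top): [21]


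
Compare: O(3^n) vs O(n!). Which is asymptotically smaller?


exponential (base 3) grows slower than factorial
O(3^n) is asymptotically smaller; O(n!) grows faster


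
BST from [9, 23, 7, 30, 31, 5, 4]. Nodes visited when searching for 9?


BST root = 9
Search for 9: compare at each node
Path: [9]


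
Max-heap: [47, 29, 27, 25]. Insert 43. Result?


Append 43: [47, 29, 27, 25, 43]
Bubble up: swap idx 4(43) with idx 1(29)
Result: [47, 43, 27, 25, 29]


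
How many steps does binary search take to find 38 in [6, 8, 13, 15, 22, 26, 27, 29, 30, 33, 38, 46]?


Search for 38:
[0,11] mid=5 arr[5]=26
[6,11] mid=8 arr[8]=30
[9,11] mid=10 arr[10]=38
Total: 3 comparisons


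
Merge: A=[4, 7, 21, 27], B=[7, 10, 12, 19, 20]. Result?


Compare heads, take smaller each step.
Merged: [4, 7, 7, 10, 12, 19, 20, 21, 27]


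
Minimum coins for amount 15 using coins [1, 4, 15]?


dp[0]=0; dp[i]=1+min(dp[i-c] for c in coins)
...dp[10]=4, dp[11]=5, dp[12]=3, dp[13]=4, dp[14]=5, dp[15]=1
Minimum coins for 15 = 1


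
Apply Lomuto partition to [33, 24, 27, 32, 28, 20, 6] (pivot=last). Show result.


Elements <= 6 go left of pivot.
Result: [6, 24, 27, 32, 28, 20, 33], pivot at index 0


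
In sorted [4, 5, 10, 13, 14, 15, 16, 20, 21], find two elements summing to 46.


Two pointers: lo=0, hi=8
No pair sums to 46


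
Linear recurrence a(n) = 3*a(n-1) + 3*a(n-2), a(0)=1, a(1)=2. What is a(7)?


Build bottom-up:
...a(5)=477, a(6)=1809, a(7)=3*1809+3*477=6858
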